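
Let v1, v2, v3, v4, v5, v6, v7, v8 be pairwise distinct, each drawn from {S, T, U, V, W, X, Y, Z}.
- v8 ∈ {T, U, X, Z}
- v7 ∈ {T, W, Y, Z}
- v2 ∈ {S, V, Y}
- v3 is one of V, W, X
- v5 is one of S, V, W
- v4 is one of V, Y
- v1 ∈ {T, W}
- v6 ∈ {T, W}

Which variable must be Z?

v7

The 8 variables together cover exactly {S, T, U, V, W, X, Y, Z} — 8 values for 8 variables — and U appears only in v8's list, so v8 = U.
Among the 7 still-open variables, X fits only v3 (and all 7 values in {S, T, V, W, X, Y, Z} must be used), so v3 = X.
The 6 still-open variables together cover exactly {S, T, V, W, Y, Z} — 6 values for 6 variables — and Z appears only in v7's list, so v7 = Z.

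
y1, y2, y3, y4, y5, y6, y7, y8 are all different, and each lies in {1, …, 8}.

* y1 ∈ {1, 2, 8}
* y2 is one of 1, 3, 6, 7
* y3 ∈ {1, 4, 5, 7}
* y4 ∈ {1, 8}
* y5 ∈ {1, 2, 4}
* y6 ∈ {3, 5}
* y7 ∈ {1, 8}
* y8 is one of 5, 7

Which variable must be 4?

y5

The 8 variables draw from only 8 values {1, 2, 3, 4, 5, 6, 7, 8}, so each is used; only y2 can be 6, hence y2 = 6.
Among the 7 still-open variables, 3 fits only y6 (and all 7 values in {1, 2, 3, 4, 5, 7, 8} must be used), so y6 = 3.
y4 and y7 share exactly the 2 values {1, 8}; by pigeonhole those values go to them, so strike 1, 8 from y1, y3, y5.
y1 has just one choice, so y1 = 2. Eliminate 2 elsewhere: y5.
So 4 goes to y5.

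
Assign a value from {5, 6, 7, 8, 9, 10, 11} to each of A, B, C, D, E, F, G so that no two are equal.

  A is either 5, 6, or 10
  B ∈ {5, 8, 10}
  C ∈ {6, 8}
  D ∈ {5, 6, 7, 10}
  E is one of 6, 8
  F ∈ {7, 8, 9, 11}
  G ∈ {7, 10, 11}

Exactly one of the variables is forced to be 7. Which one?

Among the 7 variables, 9 fits only F (and all 7 values in {5, 6, 7, 8, 9, 10, 11} must be used), so F = 9.
Among the 6 still-open variables, 11 fits only G (and all 6 values in {5, 6, 7, 8, 10, 11} must be used), so G = 11.
The 5 still-open variables together cover exactly {5, 6, 7, 8, 10} — 5 values for 5 variables — and 7 appears only in D's list, so D = 7.

D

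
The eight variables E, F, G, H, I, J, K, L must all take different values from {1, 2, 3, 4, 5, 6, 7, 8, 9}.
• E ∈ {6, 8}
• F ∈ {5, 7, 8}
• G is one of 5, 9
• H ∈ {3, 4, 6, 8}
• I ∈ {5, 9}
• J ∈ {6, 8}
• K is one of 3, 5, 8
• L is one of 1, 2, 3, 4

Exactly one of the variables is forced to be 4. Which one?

E and J between them cover only {6, 8} — a naked pair. Remove those values from F, H, K.
G and I share exactly the 2 values {5, 9}; by pigeonhole those values go to them, so strike 5, 9 from F, K.
F's domain is down to {7}, so F = 7.
K has just one choice, so K = 3. Remove 3 from H, L.
So 4 goes to H.

H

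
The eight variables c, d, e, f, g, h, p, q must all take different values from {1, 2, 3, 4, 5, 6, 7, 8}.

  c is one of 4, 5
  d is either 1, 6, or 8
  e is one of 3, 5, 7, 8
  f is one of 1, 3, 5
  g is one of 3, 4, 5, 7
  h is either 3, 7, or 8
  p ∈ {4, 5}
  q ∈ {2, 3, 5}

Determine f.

1

Among the 8 variables, 2 fits only q (and all 8 values in {1, 2, 3, 4, 5, 6, 7, 8} must be used), so q = 2.
Among the 7 still-open variables, 6 fits only d (and all 7 values in {1, 3, 4, 5, 6, 7, 8} must be used), so d = 6.
The 6 still-open variables together cover exactly {1, 3, 4, 5, 7, 8} — 6 values for 6 variables — and 1 appears only in f's list, so f = 1.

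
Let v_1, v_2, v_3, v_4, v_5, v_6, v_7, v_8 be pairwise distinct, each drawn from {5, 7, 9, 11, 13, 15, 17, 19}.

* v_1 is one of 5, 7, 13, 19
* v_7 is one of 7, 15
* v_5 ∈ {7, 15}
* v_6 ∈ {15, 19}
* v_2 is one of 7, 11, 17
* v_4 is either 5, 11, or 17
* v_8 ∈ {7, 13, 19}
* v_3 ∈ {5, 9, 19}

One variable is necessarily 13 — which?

v_8

The 8 variables draw from only 8 values {5, 7, 9, 11, 13, 15, 17, 19}, so each is used; only v_3 can be 9, hence v_3 = 9.
v_5 and v_7 between them cover only {7, 15} — a naked pair. Remove those values from v_1, v_2, v_6, v_8.
v_6 has just one choice, so v_6 = 19. So v_1, v_8 can't be 19.
So 13 goes to v_8.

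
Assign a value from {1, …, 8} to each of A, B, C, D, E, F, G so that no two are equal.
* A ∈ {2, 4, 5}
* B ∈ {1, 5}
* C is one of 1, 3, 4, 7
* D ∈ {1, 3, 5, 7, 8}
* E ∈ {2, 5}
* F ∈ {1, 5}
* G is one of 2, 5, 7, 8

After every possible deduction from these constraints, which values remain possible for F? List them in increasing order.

1, 5

B and F share exactly the 2 values {1, 5}; by pigeonhole those values go to them, so strike 1, 5 from A, C, D, E, G.
E's domain is down to {2}, so E = 2. Remove 2 from A, G.
A must be 4 (only option left). Strike 4 from C.
No further eliminations apply; F can still be any of 1, 5.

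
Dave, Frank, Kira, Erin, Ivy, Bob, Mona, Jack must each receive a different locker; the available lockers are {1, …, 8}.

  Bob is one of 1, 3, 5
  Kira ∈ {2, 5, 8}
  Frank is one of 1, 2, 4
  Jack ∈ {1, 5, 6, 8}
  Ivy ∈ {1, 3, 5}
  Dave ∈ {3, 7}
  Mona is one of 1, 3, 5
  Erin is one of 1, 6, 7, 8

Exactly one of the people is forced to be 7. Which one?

Among the 8 variables, 4 fits only Frank (and all 8 values in {1, 2, 3, 4, 5, 6, 7, 8} must be used), so Frank = 4.
The 7 still-open variables draw from only 7 values {1, 2, 3, 5, 6, 7, 8}, so each is used; only Kira can be 2, hence Kira = 2.
Ivy, Bob, Mona share exactly the 3 values {1, 3, 5}; by pigeonhole those values go to them, so strike 1, 3, 5 from Dave, Erin, Jack.
So 7 goes to Dave.

Dave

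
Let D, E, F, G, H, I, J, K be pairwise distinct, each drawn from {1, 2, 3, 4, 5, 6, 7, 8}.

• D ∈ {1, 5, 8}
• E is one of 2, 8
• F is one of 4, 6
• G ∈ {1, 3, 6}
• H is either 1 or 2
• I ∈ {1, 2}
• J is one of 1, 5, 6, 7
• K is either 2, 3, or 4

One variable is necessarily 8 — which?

E

Among the 8 variables, 7 fits only J (and all 8 values in {1, 2, 3, 4, 5, 6, 7, 8} must be used), so J = 7.
The 7 still-open variables draw from only 7 values {1, 2, 3, 4, 5, 6, 8}, so each is used; only D can be 5, hence D = 5.
The 6 still-open variables together cover exactly {1, 2, 3, 4, 6, 8} — 6 values for 6 variables — and 8 appears only in E's list, so E = 8.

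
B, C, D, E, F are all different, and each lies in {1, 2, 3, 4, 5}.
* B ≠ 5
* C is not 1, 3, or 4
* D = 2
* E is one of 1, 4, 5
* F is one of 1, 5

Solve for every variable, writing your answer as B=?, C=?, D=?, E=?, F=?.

D's domain is down to {2}, so D = 2. Remove 2 from B, C.
C's domain is down to {5}, so C = 5. So E, F can't be 5.
F has just one choice, so F = 1. So B, E can't be 1.
E has just one choice, so E = 4. Eliminate 4 elsewhere: B.
B has just one choice, so B = 3.

B=3, C=5, D=2, E=4, F=1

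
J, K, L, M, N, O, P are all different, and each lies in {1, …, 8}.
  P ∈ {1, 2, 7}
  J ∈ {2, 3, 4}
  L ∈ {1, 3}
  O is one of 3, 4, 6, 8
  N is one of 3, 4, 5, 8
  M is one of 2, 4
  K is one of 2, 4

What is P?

The 2 variables K and M are confined to {2, 4}, which locks those values in; drop them from J, N, O, P.
J's domain is down to {3}, so J = 3. Strike 3 from L, N, O.
L's domain is down to {1}, so L = 1. Strike 1 from P.
So P = 7.

7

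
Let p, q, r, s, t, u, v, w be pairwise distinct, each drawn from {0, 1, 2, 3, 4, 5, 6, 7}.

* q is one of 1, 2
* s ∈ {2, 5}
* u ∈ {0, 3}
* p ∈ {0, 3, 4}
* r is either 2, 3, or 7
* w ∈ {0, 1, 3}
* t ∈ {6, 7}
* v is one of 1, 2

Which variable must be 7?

Among the 8 variables, 4 fits only p (and all 8 values in {0, 1, 2, 3, 4, 5, 6, 7} must be used), so p = 4.
Among the 7 still-open variables, 5 fits only s (and all 7 values in {0, 1, 2, 3, 5, 6, 7} must be used), so s = 5.
The 6 still-open variables together cover exactly {0, 1, 2, 3, 6, 7} — 6 values for 6 variables — and 6 appears only in t's list, so t = 6.
The 5 still-open variables together cover exactly {0, 1, 2, 3, 7} — 5 values for 5 variables — and 7 appears only in r's list, so r = 7.

r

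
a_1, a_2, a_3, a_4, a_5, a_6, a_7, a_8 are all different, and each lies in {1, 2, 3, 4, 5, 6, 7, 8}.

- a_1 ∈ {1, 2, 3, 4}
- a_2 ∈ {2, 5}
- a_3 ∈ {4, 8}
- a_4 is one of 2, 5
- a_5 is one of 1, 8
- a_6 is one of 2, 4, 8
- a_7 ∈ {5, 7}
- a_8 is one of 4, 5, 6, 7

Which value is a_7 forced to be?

7

Among the 8 variables, 3 fits only a_1 (and all 8 values in {1, 2, 3, 4, 5, 6, 7, 8} must be used), so a_1 = 3.
The 7 still-open variables together cover exactly {1, 2, 4, 5, 6, 7, 8} — 7 values for 7 variables — and 1 appears only in a_5's list, so a_5 = 1.
Among the 6 still-open variables, 6 fits only a_8 (and all 6 values in {2, 4, 5, 6, 7, 8} must be used), so a_8 = 6.
The 5 still-open variables together cover exactly {2, 4, 5, 7, 8} — 5 values for 5 variables — and 7 appears only in a_7's list, so a_7 = 7.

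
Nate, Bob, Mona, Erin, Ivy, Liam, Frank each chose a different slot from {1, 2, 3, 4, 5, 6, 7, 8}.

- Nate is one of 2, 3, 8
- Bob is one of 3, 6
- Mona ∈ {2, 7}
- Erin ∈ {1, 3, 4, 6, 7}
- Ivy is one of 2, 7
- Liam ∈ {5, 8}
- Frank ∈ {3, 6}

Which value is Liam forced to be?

5

Bob and Frank share exactly the 2 values {3, 6}; by pigeonhole those values go to them, so strike 3, 6 from Nate, Erin.
Mona and Ivy between them cover only {2, 7} — a naked pair. Remove those values from Nate, Erin.
Nate's domain is down to {8}, so Nate = 8. Remove 8 from Liam.
So Liam = 5.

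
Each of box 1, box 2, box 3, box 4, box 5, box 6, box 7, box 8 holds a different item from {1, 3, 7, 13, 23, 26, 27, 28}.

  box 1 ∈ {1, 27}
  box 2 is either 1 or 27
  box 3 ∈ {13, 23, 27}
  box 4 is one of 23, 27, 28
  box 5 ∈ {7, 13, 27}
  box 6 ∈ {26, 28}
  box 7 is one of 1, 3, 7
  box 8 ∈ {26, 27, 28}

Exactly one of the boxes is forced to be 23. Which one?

The 8 variables together cover exactly {1, 3, 7, 13, 23, 26, 27, 28} — 8 values for 8 variables — and 3 appears only in box 7's list, so box 7 = 3.
The 7 still-open variables together cover exactly {1, 7, 13, 23, 26, 27, 28} — 7 values for 7 variables — and 7 appears only in box 5's list, so box 5 = 7.
The 6 still-open variables draw from only 6 values {1, 13, 23, 26, 27, 28}, so each is used; only box 3 can be 13, hence box 3 = 13.
The 5 still-open variables together cover exactly {1, 23, 26, 27, 28} — 5 values for 5 variables — and 23 appears only in box 4's list, so box 4 = 23.

box 4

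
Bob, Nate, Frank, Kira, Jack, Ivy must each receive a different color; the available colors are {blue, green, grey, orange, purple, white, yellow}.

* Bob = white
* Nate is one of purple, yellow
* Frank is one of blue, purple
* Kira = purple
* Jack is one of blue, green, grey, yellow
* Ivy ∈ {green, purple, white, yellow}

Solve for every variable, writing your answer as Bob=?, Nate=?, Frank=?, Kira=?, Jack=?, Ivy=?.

Bob=white, Nate=yellow, Frank=blue, Kira=purple, Jack=grey, Ivy=green

Bob must be white (only option left). Remove white from Ivy.
Kira has just one choice, so Kira = purple. Eliminate purple elsewhere: Nate, Frank, Ivy.
Nate has just one choice, so Nate = yellow. So Jack, Ivy can't be yellow.
Frank's domain is down to {blue}, so Frank = blue. So Jack can't be blue.
Ivy's domain is down to {green}, so Ivy = green. Strike green from Jack.
Jack's domain is down to {grey}, so Jack = grey.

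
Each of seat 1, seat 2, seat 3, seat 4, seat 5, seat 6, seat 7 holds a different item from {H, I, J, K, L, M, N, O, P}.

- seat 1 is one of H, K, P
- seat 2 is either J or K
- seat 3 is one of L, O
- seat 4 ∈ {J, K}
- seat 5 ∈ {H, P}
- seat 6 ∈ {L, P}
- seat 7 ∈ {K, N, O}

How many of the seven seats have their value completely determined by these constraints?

The 7 variables draw from only 7 values {H, J, K, L, N, O, P}, so each is used; only seat 7 can be N, hence seat 7 = N.
The 6 still-open variables together cover exactly {H, J, K, L, O, P} — 6 values for 6 variables — and O appears only in seat 3's list, so seat 3 = O.
The 5 still-open variables draw from only 5 values {H, J, K, L, P}, so each is used; only seat 6 can be L, hence seat 6 = L.
seat 2 and seat 4 between them cover only {J, K} — a naked pair. Remove those values from seat 1.
Determined: seat 3=O, seat 6=L, seat 7=N. The other seats each still have more than one consistent value. That makes 3.

3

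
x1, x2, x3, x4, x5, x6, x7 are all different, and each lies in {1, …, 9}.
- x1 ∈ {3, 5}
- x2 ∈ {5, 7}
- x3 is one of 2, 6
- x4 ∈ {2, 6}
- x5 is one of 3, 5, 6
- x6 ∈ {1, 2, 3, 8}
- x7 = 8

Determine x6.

1

x7's domain is down to {8}, so x7 = 8. Eliminate 8 elsewhere: x6.
The 6 still-open variables draw from only 6 values {1, 2, 3, 5, 6, 7}, so each is used; only x6 can be 1, hence x6 = 1.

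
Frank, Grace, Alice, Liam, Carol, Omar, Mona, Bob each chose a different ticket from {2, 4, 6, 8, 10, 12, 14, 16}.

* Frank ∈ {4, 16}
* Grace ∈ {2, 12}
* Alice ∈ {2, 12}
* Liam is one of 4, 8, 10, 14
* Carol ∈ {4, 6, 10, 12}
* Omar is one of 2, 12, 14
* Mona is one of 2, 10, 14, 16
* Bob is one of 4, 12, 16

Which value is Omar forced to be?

Among the 8 variables, 6 fits only Carol (and all 8 values in {2, 4, 6, 8, 10, 12, 14, 16} must be used), so Carol = 6.
The 7 still-open variables together cover exactly {2, 4, 8, 10, 12, 14, 16} — 7 values for 7 variables — and 8 appears only in Liam's list, so Liam = 8.
The 6 still-open variables draw from only 6 values {2, 4, 10, 12, 14, 16}, so each is used; only Mona can be 10, hence Mona = 10.
The 5 still-open variables draw from only 5 values {2, 4, 12, 14, 16}, so each is used; only Omar can be 14, hence Omar = 14.

14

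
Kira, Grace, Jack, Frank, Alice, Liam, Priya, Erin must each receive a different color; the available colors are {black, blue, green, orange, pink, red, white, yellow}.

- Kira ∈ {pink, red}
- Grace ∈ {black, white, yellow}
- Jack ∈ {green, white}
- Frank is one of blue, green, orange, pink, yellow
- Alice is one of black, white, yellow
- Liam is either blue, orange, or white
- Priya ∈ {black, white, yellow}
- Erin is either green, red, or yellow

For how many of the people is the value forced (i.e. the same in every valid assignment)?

3

Grace, Alice, Priya share exactly the 3 values {black, white, yellow}; by pigeonhole those values go to them, so strike black, white, yellow from Jack, Frank, Liam, Erin.
That leaves Jack = green. Remove green from Frank, Erin.
Erin has just one choice, so Erin = red. So Kira can't be red.
That leaves Kira = pink. So Frank can't be pink.
Determined: Kira=pink, Jack=green, Erin=red. The other people each still have more than one consistent value. That makes 3.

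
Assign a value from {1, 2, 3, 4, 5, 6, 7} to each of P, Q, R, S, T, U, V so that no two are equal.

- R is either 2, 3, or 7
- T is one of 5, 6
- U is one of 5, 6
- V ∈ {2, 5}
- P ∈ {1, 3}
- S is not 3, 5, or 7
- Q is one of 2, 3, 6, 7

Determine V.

2

The 7 variables draw from only 7 values {1, 2, 3, 4, 5, 6, 7}, so each is used; only S can be 4, hence S = 4.
Among the 6 still-open variables, 1 fits only P (and all 6 values in {1, 2, 3, 5, 6, 7} must be used), so P = 1.
T and U share exactly the 2 values {5, 6}; by pigeonhole those values go to them, so strike 5, 6 from Q, V.
So V = 2.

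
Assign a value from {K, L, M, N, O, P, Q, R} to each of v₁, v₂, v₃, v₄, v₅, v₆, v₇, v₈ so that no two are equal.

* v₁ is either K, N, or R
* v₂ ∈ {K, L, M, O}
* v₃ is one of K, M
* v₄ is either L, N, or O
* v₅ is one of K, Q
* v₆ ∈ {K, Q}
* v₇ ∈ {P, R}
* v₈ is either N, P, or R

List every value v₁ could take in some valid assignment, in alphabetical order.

N, R

v₅ and v₆ between them cover only {K, Q} — a naked pair. Remove those values from v₁, v₂, v₃.
v₃ has just one choice, so v₃ = M. Eliminate M elsewhere: v₂.
v₁, v₇, v₈ share exactly the 3 values {N, P, R}; by pigeonhole those values go to them, so strike N, P, R from v₄.
No further eliminations apply; v₁ can still be any of N, R.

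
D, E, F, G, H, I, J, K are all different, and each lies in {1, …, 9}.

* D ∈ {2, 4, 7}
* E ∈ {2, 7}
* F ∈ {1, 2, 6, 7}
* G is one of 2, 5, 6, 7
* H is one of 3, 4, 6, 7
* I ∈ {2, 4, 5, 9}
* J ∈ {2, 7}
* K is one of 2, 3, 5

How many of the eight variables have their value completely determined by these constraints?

The 8 variables together cover exactly {1, 2, 3, 4, 5, 6, 7, 9} — 8 values for 8 variables — and 1 appears only in F's list, so F = 1.
Among the 7 still-open variables, 9 fits only I (and all 7 values in {2, 3, 4, 5, 6, 7, 9} must be used), so I = 9.
E and J between them cover only {2, 7} — a naked pair. Remove those values from D, G, H, K.
D's domain is down to {4}, so D = 4. Remove 4 from H.
Determined: D=4, F=1, I=9. The other variables each still have more than one consistent value. That makes 3.

3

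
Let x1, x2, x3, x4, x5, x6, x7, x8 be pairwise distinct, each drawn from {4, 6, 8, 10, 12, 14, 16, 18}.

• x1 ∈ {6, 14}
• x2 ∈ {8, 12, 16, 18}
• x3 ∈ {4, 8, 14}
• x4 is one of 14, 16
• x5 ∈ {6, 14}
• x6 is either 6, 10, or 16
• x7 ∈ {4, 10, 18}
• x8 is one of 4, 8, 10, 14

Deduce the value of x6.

10

The 8 variables draw from only 8 values {4, 6, 8, 10, 12, 14, 16, 18}, so each is used; only x2 can be 12, hence x2 = 12.
Among the 7 still-open variables, 18 fits only x7 (and all 7 values in {4, 6, 8, 10, 14, 16, 18} must be used), so x7 = 18.
x1 and x5 between them cover only {6, 14} — a naked pair. Remove those values from x3, x4, x6, x8.
x4's domain is down to {16}, so x4 = 16. Eliminate 16 elsewhere: x6.
So x6 = 10.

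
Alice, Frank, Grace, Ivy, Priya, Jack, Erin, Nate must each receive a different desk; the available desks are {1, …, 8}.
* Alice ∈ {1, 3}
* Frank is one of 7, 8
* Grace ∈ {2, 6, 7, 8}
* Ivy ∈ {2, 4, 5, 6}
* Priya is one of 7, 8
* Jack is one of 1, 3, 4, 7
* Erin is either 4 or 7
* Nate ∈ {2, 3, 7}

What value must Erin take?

4

Among the 8 variables, 5 fits only Ivy (and all 8 values in {1, 2, 3, 4, 5, 6, 7, 8} must be used), so Ivy = 5.
The 7 still-open variables draw from only 7 values {1, 2, 3, 4, 6, 7, 8}, so each is used; only Grace can be 6, hence Grace = 6.
The 6 still-open variables together cover exactly {1, 2, 3, 4, 7, 8} — 6 values for 6 variables — and 2 appears only in Nate's list, so Nate = 2.
Frank and Priya share exactly the 2 values {7, 8}; by pigeonhole those values go to them, so strike 7, 8 from Jack, Erin.
So Erin = 4.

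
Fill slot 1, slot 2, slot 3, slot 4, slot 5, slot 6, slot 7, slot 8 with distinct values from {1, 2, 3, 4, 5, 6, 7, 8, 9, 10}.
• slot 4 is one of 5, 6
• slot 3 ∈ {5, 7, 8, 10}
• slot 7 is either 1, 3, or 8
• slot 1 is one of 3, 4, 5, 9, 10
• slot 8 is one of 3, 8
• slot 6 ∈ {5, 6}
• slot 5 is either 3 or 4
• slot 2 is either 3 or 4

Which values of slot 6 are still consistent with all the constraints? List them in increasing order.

5, 6

The 2 variables slot 2 and slot 5 are confined to {3, 4}, which locks those values in; drop them from slot 1, slot 7, slot 8.
That leaves slot 8 = 8. Strike 8 from slot 3, slot 7.
slot 7 must be 1 (only option left).
slot 4 and slot 6 share exactly the 2 values {5, 6}; by pigeonhole those values go to them, so strike 5, 6 from slot 1, slot 3.
No further eliminations apply; slot 6 can still be any of 5, 6.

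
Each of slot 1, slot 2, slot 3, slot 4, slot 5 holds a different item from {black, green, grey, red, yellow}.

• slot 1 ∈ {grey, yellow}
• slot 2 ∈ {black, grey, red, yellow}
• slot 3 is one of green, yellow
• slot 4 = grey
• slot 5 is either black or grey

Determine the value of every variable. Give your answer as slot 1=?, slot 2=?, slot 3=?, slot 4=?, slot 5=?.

slot 1=yellow, slot 2=red, slot 3=green, slot 4=grey, slot 5=black

slot 4 has just one choice, so slot 4 = grey. So slot 1, slot 2, slot 5 can't be grey.
That leaves slot 5 = black. Strike black from slot 2.
slot 1 has just one choice, so slot 1 = yellow. So slot 2, slot 3 can't be yellow.
That leaves slot 2 = red.
slot 3's domain is down to {green}, so slot 3 = green.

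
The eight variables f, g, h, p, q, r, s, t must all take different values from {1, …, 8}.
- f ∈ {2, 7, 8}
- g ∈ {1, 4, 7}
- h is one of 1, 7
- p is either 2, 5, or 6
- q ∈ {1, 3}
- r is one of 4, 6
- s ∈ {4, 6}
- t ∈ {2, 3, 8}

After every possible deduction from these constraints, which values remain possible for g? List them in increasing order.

1, 7

The 8 variables together cover exactly {1, 2, 3, 4, 5, 6, 7, 8} — 8 values for 8 variables — and 5 appears only in p's list, so p = 5.
The 2 variables r and s are confined to {4, 6}, which locks those values in; drop them from g.
The 2 variables g and h are confined to {1, 7}, which locks those values in; drop them from f, q.
q must be 3 (only option left). Strike 3 from t.
No further eliminations apply; g can still be any of 1, 7.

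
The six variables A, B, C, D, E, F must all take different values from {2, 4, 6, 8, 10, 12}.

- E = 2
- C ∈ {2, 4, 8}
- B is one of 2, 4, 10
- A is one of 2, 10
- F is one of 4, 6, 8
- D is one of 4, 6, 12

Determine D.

E's domain is down to {2}, so E = 2. Remove 2 from A, B, C.
A must be 10 (only option left). Remove 10 from B.
B must be 4 (only option left). Strike 4 from C, D, F.
That leaves C = 8. Strike 8 from F.
F must be 6 (only option left). So D can't be 6.
So D = 12.

12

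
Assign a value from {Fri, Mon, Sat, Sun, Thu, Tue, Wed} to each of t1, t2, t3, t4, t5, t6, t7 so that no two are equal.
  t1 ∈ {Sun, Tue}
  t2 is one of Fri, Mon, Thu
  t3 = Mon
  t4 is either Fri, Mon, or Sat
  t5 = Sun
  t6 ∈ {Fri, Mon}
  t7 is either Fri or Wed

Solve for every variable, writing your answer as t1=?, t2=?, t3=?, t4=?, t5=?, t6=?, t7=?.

t1=Tue, t2=Thu, t3=Mon, t4=Sat, t5=Sun, t6=Fri, t7=Wed

t3 must be Mon (only option left). Remove Mon from t2, t4, t6.
t5 has just one choice, so t5 = Sun. Remove Sun from t1.
t6 must be Fri (only option left). Eliminate Fri elsewhere: t2, t4, t7.
t7 must be Wed (only option left).
That leaves t1 = Tue.
t2 has just one choice, so t2 = Thu.
That leaves t4 = Sat.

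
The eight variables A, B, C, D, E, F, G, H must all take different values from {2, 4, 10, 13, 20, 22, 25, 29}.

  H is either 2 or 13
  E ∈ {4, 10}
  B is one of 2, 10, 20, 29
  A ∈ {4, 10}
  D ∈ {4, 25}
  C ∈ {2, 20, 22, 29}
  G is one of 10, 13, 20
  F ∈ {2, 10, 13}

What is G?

The 8 variables draw from only 8 values {2, 4, 10, 13, 20, 22, 25, 29}, so each is used; only C can be 22, hence C = 22.
The 7 still-open variables together cover exactly {2, 4, 10, 13, 20, 25, 29} — 7 values for 7 variables — and 25 appears only in D's list, so D = 25.
The 6 still-open variables draw from only 6 values {2, 4, 10, 13, 20, 29}, so each is used; only B can be 29, hence B = 29.
The 5 still-open variables draw from only 5 values {2, 4, 10, 13, 20}, so each is used; only G can be 20, hence G = 20.

20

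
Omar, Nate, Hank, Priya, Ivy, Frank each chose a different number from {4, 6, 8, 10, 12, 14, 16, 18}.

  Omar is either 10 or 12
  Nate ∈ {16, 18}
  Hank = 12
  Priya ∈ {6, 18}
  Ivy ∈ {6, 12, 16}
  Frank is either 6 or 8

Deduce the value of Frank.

Hank has just one choice, so Hank = 12. Strike 12 from Omar, Ivy.
That leaves Omar = 10.
The 4 still-open variables draw from only 4 values {6, 8, 16, 18}, so each is used; only Frank can be 8, hence Frank = 8.

8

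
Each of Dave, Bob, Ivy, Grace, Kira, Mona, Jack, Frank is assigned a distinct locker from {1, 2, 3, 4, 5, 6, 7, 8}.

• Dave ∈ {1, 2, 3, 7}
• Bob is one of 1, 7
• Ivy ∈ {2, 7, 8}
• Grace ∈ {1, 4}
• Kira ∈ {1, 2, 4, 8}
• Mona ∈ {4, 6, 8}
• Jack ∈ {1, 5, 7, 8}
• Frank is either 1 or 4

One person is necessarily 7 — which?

Bob

The 8 variables draw from only 8 values {1, 2, 3, 4, 5, 6, 7, 8}, so each is used; only Dave can be 3, hence Dave = 3.
Among the 7 still-open variables, 5 fits only Jack (and all 7 values in {1, 2, 4, 5, 6, 7, 8} must be used), so Jack = 5.
Among the 6 still-open variables, 6 fits only Mona (and all 6 values in {1, 2, 4, 6, 7, 8} must be used), so Mona = 6.
The 2 variables Grace and Frank are confined to {1, 4}, which locks those values in; drop them from Bob, Kira.
So 7 goes to Bob.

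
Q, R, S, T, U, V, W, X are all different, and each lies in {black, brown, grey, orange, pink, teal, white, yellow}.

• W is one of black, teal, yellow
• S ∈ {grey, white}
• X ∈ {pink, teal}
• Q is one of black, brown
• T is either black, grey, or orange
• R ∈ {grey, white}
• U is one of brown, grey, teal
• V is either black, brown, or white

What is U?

teal

The 8 variables draw from only 8 values {black, brown, grey, orange, pink, teal, white, yellow}, so each is used; only T can be orange, hence T = orange.
The 7 still-open variables draw from only 7 values {black, brown, grey, pink, teal, white, yellow}, so each is used; only X can be pink, hence X = pink.
Among the 6 still-open variables, yellow fits only W (and all 6 values in {black, brown, grey, teal, white, yellow} must be used), so W = yellow.
The 5 still-open variables together cover exactly {black, brown, grey, teal, white} — 5 values for 5 variables — and teal appears only in U's list, so U = teal.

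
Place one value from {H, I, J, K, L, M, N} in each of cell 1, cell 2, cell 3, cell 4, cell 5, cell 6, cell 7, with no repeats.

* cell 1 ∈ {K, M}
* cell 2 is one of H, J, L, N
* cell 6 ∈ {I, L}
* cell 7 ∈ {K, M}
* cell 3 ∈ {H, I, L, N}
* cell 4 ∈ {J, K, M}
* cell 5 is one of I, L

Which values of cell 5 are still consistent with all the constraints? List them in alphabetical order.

I, L

The 2 variables cell 1 and cell 7 are confined to {K, M}, which locks those values in; drop them from cell 4.
cell 4's domain is down to {J}, so cell 4 = J. Remove J from cell 2.
cell 5 and cell 6 between them cover only {I, L} — a naked pair. Remove those values from cell 2, cell 3.
No further eliminations apply; cell 5 can still be any of I, L.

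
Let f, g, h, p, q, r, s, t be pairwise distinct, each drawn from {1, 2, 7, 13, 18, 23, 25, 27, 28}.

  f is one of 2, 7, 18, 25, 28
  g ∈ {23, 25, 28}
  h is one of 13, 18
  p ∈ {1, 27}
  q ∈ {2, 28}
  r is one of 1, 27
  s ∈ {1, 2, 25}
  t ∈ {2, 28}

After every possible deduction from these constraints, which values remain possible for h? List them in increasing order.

13, 18

The 2 variables p and r are confined to {1, 27}, which locks those values in; drop them from s.
q and t share exactly the 2 values {2, 28}; by pigeonhole those values go to them, so strike 2, 28 from f, g, s.
s has just one choice, so s = 25. Remove 25 from f, g.
That leaves g = 23.
No further eliminations apply; h can still be any of 13, 18.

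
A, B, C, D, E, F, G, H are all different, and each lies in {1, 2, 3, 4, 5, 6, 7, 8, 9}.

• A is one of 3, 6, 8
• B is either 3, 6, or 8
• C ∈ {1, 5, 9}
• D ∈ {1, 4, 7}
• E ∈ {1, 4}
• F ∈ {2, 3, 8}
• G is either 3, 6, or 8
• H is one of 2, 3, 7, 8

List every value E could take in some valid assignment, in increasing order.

A, B, G share exactly the 3 values {3, 6, 8}; by pigeonhole those values go to them, so strike 3, 6, 8 from F, H.
F must be 2 (only option left). Strike 2 from H.
H has just one choice, so H = 7. Remove 7 from D.
The 2 variables D and E are confined to {1, 4}, which locks those values in; drop them from C.
No further eliminations apply; E can still be any of 1, 4.

1, 4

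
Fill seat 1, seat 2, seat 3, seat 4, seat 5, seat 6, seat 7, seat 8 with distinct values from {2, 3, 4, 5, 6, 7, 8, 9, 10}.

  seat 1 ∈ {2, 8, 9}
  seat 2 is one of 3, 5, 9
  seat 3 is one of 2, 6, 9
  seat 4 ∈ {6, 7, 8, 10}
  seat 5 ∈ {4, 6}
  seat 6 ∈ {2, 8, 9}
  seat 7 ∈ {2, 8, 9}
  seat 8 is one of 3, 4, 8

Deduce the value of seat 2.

seat 1, seat 6, seat 7 between them cover only {2, 8, 9} — a naked triple. Remove those values from seat 2, seat 3, seat 4, seat 8.
seat 3 has just one choice, so seat 3 = 6. Eliminate 6 elsewhere: seat 4, seat 5.
seat 5's domain is down to {4}, so seat 5 = 4. Strike 4 from seat 8.
seat 8 must be 3 (only option left). Eliminate 3 elsewhere: seat 2.
So seat 2 = 5.

5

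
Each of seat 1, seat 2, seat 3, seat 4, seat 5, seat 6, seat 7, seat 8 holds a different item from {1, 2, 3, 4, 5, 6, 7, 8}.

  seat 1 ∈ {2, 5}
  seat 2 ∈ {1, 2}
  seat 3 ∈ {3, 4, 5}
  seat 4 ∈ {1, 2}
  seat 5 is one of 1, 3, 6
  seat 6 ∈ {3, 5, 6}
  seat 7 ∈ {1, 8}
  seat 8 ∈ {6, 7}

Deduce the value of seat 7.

8

Among the 8 variables, 4 fits only seat 3 (and all 8 values in {1, 2, 3, 4, 5, 6, 7, 8} must be used), so seat 3 = 4.
The 7 still-open variables together cover exactly {1, 2, 3, 5, 6, 7, 8} — 7 values for 7 variables — and 7 appears only in seat 8's list, so seat 8 = 7.
The 6 still-open variables together cover exactly {1, 2, 3, 5, 6, 8} — 6 values for 6 variables — and 8 appears only in seat 7's list, so seat 7 = 8.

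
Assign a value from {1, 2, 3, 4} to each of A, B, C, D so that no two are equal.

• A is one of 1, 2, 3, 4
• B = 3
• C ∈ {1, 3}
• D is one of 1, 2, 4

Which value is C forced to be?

1

B has just one choice, so B = 3. Eliminate 3 elsewhere: A, C.
So C = 1.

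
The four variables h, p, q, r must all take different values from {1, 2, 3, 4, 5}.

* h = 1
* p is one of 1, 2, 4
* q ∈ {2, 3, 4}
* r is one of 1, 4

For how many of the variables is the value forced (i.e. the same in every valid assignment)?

4

h has just one choice, so h = 1. Eliminate 1 elsewhere: p, r.
That leaves r = 4. Eliminate 4 elsewhere: p, q.
p has just one choice, so p = 2. So q can't be 2.
q must be 3 (only option left).
Every variable is fixed: h=1, p=2, q=3, r=4. That makes 4.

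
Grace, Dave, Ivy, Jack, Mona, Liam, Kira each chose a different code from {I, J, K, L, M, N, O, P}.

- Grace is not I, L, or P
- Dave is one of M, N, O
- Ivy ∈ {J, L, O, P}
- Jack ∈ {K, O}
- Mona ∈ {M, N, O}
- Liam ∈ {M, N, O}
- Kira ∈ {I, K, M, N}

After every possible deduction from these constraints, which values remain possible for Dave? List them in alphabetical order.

The 3 variables Dave, Mona, Liam are confined to {M, N, O}, which locks those values in; drop them from Grace, Ivy, Jack, Kira.
Jack must be K (only option left). Strike K from Grace, Kira.
Kira's domain is down to {I}, so Kira = I.
Grace must be J (only option left). Eliminate J elsewhere: Ivy.
No further eliminations apply; Dave can still be any of M, N, O.

M, N, O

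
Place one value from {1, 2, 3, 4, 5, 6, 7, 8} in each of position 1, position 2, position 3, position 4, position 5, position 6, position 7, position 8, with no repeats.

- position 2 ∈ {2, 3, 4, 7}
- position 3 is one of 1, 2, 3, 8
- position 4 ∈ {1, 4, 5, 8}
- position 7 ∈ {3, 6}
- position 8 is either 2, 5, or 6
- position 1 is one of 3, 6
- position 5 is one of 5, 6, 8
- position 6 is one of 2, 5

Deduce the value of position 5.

Among the 8 variables, 7 fits only position 2 (and all 8 values in {1, 2, 3, 4, 5, 6, 7, 8} must be used), so position 2 = 7.
The 7 still-open variables together cover exactly {1, 2, 3, 4, 5, 6, 8} — 7 values for 7 variables — and 4 appears only in position 4's list, so position 4 = 4.
Among the 6 still-open variables, 1 fits only position 3 (and all 6 values in {1, 2, 3, 5, 6, 8} must be used), so position 3 = 1.
The 5 still-open variables draw from only 5 values {2, 3, 5, 6, 8}, so each is used; only position 5 can be 8, hence position 5 = 8.

8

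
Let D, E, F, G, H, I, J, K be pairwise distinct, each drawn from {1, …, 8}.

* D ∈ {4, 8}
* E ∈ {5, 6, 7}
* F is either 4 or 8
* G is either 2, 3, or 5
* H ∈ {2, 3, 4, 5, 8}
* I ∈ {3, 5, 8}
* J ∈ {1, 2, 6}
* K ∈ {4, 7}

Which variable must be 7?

Among the 8 variables, 1 fits only J (and all 8 values in {1, 2, 3, 4, 5, 6, 7, 8} must be used), so J = 1.
Among the 7 still-open variables, 6 fits only E (and all 7 values in {2, 3, 4, 5, 6, 7, 8} must be used), so E = 6.
The 6 still-open variables draw from only 6 values {2, 3, 4, 5, 7, 8}, so each is used; only K can be 7, hence K = 7.

K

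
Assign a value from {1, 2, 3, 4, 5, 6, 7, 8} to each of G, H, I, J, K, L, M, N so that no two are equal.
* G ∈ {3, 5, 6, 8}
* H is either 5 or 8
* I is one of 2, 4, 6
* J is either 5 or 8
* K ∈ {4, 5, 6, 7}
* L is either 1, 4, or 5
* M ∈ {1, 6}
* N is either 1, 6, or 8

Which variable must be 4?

L

The 8 variables together cover exactly {1, 2, 3, 4, 5, 6, 7, 8} — 8 values for 8 variables — and 2 appears only in I's list, so I = 2.
The 7 still-open variables together cover exactly {1, 3, 4, 5, 6, 7, 8} — 7 values for 7 variables — and 3 appears only in G's list, so G = 3.
Among the 6 still-open variables, 7 fits only K (and all 6 values in {1, 4, 5, 6, 7, 8} must be used), so K = 7.
The 5 still-open variables together cover exactly {1, 4, 5, 6, 8} — 5 values for 5 variables — and 4 appears only in L's list, so L = 4.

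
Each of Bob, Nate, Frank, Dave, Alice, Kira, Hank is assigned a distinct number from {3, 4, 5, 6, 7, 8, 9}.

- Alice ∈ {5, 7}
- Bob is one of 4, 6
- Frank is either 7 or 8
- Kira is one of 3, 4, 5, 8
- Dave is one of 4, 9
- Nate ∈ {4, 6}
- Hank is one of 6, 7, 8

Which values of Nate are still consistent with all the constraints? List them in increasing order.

4, 6

The 7 variables draw from only 7 values {3, 4, 5, 6, 7, 8, 9}, so each is used; only Kira can be 3, hence Kira = 3.
The 6 still-open variables draw from only 6 values {4, 5, 6, 7, 8, 9}, so each is used; only Alice can be 5, hence Alice = 5.
Among the 5 still-open variables, 9 fits only Dave (and all 5 values in {4, 6, 7, 8, 9} must be used), so Dave = 9.
Bob and Nate between them cover only {4, 6} — a naked pair. Remove those values from Hank.
No further eliminations apply; Nate can still be any of 4, 6.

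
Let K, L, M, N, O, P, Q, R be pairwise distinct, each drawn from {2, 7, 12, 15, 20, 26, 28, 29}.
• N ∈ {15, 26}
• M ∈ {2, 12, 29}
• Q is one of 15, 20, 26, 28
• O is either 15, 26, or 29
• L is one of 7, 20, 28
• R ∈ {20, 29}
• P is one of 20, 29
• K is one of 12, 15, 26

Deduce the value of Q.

28

The 8 variables together cover exactly {2, 7, 12, 15, 20, 26, 28, 29} — 8 values for 8 variables — and 2 appears only in M's list, so M = 2.
The 7 still-open variables draw from only 7 values {7, 12, 15, 20, 26, 28, 29}, so each is used; only L can be 7, hence L = 7.
The 6 still-open variables draw from only 6 values {12, 15, 20, 26, 28, 29}, so each is used; only K can be 12, hence K = 12.
The 5 still-open variables together cover exactly {15, 20, 26, 28, 29} — 5 values for 5 variables — and 28 appears only in Q's list, so Q = 28.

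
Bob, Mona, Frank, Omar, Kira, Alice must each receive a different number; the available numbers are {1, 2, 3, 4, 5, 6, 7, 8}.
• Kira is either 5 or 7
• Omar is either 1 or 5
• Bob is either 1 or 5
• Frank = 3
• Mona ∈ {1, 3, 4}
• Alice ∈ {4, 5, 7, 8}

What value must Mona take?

4

Frank has just one choice, so Frank = 3. Strike 3 from Mona.
The 5 still-open variables draw from only 5 values {1, 4, 5, 7, 8}, so each is used; only Alice can be 8, hence Alice = 8.
The 4 still-open variables together cover exactly {1, 4, 5, 7} — 4 values for 4 variables — and 4 appears only in Mona's list, so Mona = 4.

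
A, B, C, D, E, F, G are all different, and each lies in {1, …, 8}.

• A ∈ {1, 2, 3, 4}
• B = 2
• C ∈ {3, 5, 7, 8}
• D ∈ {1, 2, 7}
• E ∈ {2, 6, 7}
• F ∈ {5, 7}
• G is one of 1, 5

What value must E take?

B must be 2 (only option left). Eliminate 2 elsewhere: A, D, E.
D, F, G between them cover only {1, 5, 7} — a naked triple. Remove those values from A, C, E.
So E = 6.

6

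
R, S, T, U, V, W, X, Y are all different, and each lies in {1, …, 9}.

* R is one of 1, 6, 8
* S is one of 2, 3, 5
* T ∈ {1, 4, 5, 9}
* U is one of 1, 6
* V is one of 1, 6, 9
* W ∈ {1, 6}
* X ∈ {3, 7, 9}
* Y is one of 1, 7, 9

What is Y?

U and W share exactly the 2 values {1, 6}; by pigeonhole those values go to them, so strike 1, 6 from R, T, V, Y.
R has just one choice, so R = 8.
That leaves V = 9. Eliminate 9 elsewhere: T, X, Y.
So Y = 7.

7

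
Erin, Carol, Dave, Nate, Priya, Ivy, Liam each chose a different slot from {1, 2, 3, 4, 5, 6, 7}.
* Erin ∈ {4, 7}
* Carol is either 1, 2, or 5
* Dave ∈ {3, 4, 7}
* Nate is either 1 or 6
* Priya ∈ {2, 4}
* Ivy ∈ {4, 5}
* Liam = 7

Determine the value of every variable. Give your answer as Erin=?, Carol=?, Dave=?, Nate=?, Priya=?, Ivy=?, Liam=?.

Liam has just one choice, so Liam = 7. Strike 7 from Erin, Dave.
Erin must be 4 (only option left). Remove 4 from Dave, Priya, Ivy.
Dave has just one choice, so Dave = 3.
Priya has just one choice, so Priya = 2. Strike 2 from Carol.
Ivy must be 5 (only option left). Strike 5 from Carol.
That leaves Carol = 1. So Nate can't be 1.
Nate has just one choice, so Nate = 6.

Erin=4, Carol=1, Dave=3, Nate=6, Priya=2, Ivy=5, Liam=7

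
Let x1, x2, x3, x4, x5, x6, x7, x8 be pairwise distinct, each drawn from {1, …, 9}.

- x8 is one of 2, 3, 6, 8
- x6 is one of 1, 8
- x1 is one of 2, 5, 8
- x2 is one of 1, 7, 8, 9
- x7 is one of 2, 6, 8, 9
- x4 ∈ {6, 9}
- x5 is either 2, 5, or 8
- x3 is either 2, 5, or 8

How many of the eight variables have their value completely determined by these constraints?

3

Among the 8 variables, 3 fits only x8 (and all 8 values in {1, 2, 3, 5, 6, 7, 8, 9} must be used), so x8 = 3.
The 7 still-open variables draw from only 7 values {1, 2, 5, 6, 7, 8, 9}, so each is used; only x2 can be 7, hence x2 = 7.
Among the 6 still-open variables, 1 fits only x6 (and all 6 values in {1, 2, 5, 6, 8, 9} must be used), so x6 = 1.
The 3 variables x1, x3, x5 are confined to {2, 5, 8}, which locks those values in; drop them from x7.
Determined: x2=7, x6=1, x8=3. The other variables each still have more than one consistent value. That makes 3.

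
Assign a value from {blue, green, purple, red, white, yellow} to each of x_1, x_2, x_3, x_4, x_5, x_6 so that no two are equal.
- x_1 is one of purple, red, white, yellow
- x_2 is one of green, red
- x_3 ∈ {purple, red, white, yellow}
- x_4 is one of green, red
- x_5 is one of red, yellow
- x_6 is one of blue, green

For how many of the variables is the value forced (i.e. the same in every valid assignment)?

2

The 6 variables together cover exactly {blue, green, purple, red, white, yellow} — 6 values for 6 variables — and blue appears only in x_6's list, so x_6 = blue.
x_2 and x_4 share exactly the 2 values {green, red}; by pigeonhole those values go to them, so strike green, red from x_1, x_3, x_5.
x_5's domain is down to {yellow}, so x_5 = yellow. So x_1, x_3 can't be yellow.
Determined: x_5=yellow, x_6=blue. The other variables each still have more than one consistent value. That makes 2.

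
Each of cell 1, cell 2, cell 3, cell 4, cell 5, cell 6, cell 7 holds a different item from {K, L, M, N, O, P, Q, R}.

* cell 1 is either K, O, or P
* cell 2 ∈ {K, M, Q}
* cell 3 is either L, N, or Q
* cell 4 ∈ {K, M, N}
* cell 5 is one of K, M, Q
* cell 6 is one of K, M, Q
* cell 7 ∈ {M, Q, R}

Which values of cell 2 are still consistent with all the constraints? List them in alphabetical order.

cell 2, cell 5, cell 6 share exactly the 3 values {K, M, Q}; by pigeonhole those values go to them, so strike K, M, Q from cell 1, cell 3, cell 4, cell 7.
That leaves cell 4 = N. Eliminate N elsewhere: cell 3.
That leaves cell 7 = R.
cell 3 must be L (only option left).
No further eliminations apply; cell 2 can still be any of K, M, Q.

K, M, Q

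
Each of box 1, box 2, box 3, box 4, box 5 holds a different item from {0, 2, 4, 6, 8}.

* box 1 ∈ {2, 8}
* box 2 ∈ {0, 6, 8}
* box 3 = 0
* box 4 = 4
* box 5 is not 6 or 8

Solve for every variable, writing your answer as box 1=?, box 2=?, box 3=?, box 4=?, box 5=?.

box 1=8, box 2=6, box 3=0, box 4=4, box 5=2

box 3's domain is down to {0}, so box 3 = 0. Eliminate 0 elsewhere: box 2, box 5.
box 4's domain is down to {4}, so box 4 = 4. Remove 4 from box 5.
That leaves box 5 = 2. Eliminate 2 elsewhere: box 1.
box 1's domain is down to {8}, so box 1 = 8. Strike 8 from box 2.
box 2's domain is down to {6}, so box 2 = 6.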